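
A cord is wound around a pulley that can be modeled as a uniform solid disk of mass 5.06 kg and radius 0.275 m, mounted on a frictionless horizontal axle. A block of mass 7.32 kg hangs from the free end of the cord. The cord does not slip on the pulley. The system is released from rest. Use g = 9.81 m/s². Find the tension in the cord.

I = ½MR² = (1/2)(5.06)(0.275)² = 0.1913 kg·m².
Block: mg − T = ma. Pulley: TR = Iα. No-slip: a = αR, so T = (I/R²)a = 2.530·a.
Then mg = (m + 2.530)a, so a = (7.32)(9.81)/(7.32 + 2.530) = 7.290 m/s².
T = 2.530·a = 18.44 N.

T ≈ 18.4 N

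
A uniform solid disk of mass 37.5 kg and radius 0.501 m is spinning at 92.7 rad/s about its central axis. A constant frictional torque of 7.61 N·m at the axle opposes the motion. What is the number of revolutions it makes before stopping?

I = ½MR² = (1/2)(37.5)(0.501)² = 4.706 kg·m².
The net torque has magnitude 7.61 N·m, opposing ω.
|α| = τ/I = 7.610/4.706 = 1.617 rad/s² (deceleration).
ω² = ω₀² − 2|α|θ with ω = 0 ⇒ θ = ω₀²/(2|α|) = 2657 rad = 422.9 rev.

≈ 423 revolutions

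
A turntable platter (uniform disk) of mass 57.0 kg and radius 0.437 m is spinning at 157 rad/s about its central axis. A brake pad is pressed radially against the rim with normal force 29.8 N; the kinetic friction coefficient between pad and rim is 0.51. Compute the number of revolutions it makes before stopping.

I = ½MR² = (1/2)(57.0)(0.437)² = 5.443 kg·m².
Friction force f = μN = (0.51)(29.8) = 15.20 N at the rim; torque magnitude τ = fR = 6.642 N·m, opposing ω.
|α| = τ/I = 6.642/5.443 = 1.220 rad/s² (deceleration).
ω² = ω₀² − 2|α|θ with ω = 0 ⇒ θ = ω₀²/(2|α|) = 10100 rad = 1607 rev.

≈ 1610 revolutions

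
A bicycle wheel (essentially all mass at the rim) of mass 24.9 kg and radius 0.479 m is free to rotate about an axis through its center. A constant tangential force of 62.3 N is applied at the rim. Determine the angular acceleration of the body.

α ≈ 5.22 rad/s²

I = MR² = (24.9)(0.479)² = 5.713 kg·m².
τ = F R = (62.3)(0.479) = 29.84 N·m.
Newton's second law for rotation, τ = Iα, gives α = τ/I = 29.84/5.713 = 5.223 rad/s².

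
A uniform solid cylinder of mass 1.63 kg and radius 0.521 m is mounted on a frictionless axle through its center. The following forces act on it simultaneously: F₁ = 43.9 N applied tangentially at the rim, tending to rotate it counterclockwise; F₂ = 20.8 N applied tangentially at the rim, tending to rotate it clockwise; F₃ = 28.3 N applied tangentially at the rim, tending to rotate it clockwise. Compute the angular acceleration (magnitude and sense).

α ≈ 12.2 rad/s², clockwise

I = ½MR² = (1/2)(1.63)(0.521)² = 0.2212 kg·m².
Taking counterclockwise as positive: τ₁ = +(43.9)(0.521) = +22.87 N·m; τ₂ = −(20.8)(0.521) = −10.84 N·m; τ₃ = −(28.3)(0.521) = −14.74 N·m.
Net torque τ = -2.709 N·m.
α = τ/I = -2.709/0.2212 = -12.25 rad/s².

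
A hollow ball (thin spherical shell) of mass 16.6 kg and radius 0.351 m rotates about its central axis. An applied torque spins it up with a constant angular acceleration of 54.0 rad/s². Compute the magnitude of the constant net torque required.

I = (2/3)MR² = (2/3)(16.6)(0.351)² = 1.363 kg·m².
τ = Iα = (1.363)(54.00) = 73.62 N·m.

τ ≈ 73.6 N·m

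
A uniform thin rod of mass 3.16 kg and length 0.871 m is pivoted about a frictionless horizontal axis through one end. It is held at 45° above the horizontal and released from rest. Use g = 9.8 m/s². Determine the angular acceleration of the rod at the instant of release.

α ≈ 11.9 rad/s²

About the pivot, I = (1/3)ML² = (1/3)(3.16)(0.871)² = 0.7991 kg·m².
The weight acts at the center, a distance L/2 = 0.4355 m from the pivot; τ = Mg(L/2) cos 45° = 9.536 N·m.
α = τ/I = 9.536/0.7991 = 11.93 rad/s².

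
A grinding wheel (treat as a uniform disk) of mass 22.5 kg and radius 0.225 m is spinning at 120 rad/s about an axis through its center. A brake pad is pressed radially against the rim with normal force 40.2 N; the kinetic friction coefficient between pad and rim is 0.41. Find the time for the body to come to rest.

I = ½MR² = (1/2)(22.5)(0.225)² = 0.5695 kg·m².
Friction force f = μN = (0.41)(40.2) = 16.48 N at the rim; torque magnitude τ = fR = 3.708 N·m, opposing ω.
|α| = τ/I = 3.708/0.5695 = 6.511 rad/s² (deceleration).
0 = ω₀ − |α|t ⇒ t = ω₀/|α| = 120/6.511 = 18.43 s.

t ≈ 18.4 s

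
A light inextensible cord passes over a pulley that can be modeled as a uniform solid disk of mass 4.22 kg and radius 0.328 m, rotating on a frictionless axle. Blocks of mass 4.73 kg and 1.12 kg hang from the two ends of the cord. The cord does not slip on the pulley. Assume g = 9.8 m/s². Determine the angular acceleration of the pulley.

α ≈ 13.6 rad/s²

I = ½MR² = (1/2)(4.22)(0.328)² = 0.2270 kg·m².
Heavier block: m₁g − T₁ = m₁a. Lighter block: T₂ − m₂g = m₂a.
Pulley: (T₁ − T₂)R = Iα = I(a/R), so T₁ − T₂ = (I/R²)a = (1/2)M_p a = 2.110·a.
Adding the three: (m₁ − m₂)g = (m₁ + m₂ + 2.110)a, so a = (4.73 − 1.12)(9.8)/(4.73 + 1.12 + 2.110) = 4.444 m/s².
α = a/R = 4.444/0.328 = 13.55 rad/s².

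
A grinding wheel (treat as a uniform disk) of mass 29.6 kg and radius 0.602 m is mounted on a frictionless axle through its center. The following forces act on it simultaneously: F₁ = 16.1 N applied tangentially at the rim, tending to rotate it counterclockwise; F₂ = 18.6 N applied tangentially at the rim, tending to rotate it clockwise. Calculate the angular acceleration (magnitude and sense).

α ≈ 0.281 rad/s², clockwise

I = ½MR² = (1/2)(29.6)(0.602)² = 5.364 kg·m².
Taking counterclockwise as positive: τ₁ = +(16.1)(0.602) = +9.692 N·m; τ₂ = −(18.6)(0.602) = −11.20 N·m.
Net torque τ = -1.505 N·m.
α = τ/I = -1.505/5.364 = -0.2806 rad/s².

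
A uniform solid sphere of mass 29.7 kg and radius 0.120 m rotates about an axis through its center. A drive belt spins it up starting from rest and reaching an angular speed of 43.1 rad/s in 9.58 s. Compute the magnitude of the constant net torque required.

τ ≈ 0.770 N·m

I = (2/5)MR² = (2/5)(29.7)(0.120)² = 0.1711 kg·m².
α = Δω/Δt = (43.1 − 0)/9.58 = 4.499 rad/s².
τ = Iα = (0.1711)(4.499) = 0.7696 N·m.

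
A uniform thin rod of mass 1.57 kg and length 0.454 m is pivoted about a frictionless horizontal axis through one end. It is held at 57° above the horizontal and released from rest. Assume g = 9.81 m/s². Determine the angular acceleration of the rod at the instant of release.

α ≈ 17.7 rad/s²

About the pivot, I = (1/3)ML² = (1/3)(1.57)(0.454)² = 0.1079 kg·m².
The weight acts at the center, a distance L/2 = 0.2270 m from the pivot; τ = Mg(L/2) cos 57° = 1.904 N·m.
α = τ/I = 1.904/0.1079 = 17.65 rad/s².
(Equivalently α = (3g/(2L)) cos 57° = 17.65 rad/s².)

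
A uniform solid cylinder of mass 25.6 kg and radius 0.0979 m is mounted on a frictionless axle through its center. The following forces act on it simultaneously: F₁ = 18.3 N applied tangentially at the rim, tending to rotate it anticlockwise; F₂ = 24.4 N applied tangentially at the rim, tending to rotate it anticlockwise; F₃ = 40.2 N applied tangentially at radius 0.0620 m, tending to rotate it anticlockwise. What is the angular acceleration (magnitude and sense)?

α ≈ 54.4 rad/s², anticlockwise

I = ½MR² = (1/2)(25.6)(0.0979)² = 0.1227 kg·m².
Taking anticlockwise as positive: τ₁ = +(18.3)(0.0979) = +1.792 N·m; τ₂ = +(24.4)(0.0979) = +2.389 N·m; τ₃ = +(40.2)(0.0620) = +2.492 N·m.
Net torque τ = 6.673 N·m.
α = τ/I = 6.673/0.1227 = 54.39 rad/s².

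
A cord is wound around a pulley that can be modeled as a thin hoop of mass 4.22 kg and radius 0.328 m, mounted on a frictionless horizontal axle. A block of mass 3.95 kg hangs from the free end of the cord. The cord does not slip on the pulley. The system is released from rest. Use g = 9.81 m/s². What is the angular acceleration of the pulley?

α ≈ 14.5 rad/s²

I = MR² = (4.22)(0.328)² = 0.4540 kg·m².
Block: mg − T = ma. Pulley: TR = Iα. No-slip: a = αR, so T = (I/R²)a = 4.220·a.
Then mg = (m + 4.220)a, so a = (3.95)(9.81)/(3.95 + 4.220) = 4.743 m/s².
α = a/R = 4.743/0.328 = 14.46 rad/s².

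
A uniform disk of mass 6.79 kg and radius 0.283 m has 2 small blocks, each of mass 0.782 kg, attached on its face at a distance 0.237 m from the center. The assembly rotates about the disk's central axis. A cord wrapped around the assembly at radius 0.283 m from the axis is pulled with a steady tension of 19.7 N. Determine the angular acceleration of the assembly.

I_disk = ½MR² = ½(6.79)(0.283)² = 0.2719 kg·m².
I_blocks = 2·m·r² = 2(0.782)(0.237)² = 0.08785 kg·m².
Total I = 0.3598 kg·m².
τ = F r = (19.7)(0.283) = 5.575 N·m.
α = τ/I = 5.575/0.3598 = 15.50 rad/s².

α ≈ 15.5 rad/s²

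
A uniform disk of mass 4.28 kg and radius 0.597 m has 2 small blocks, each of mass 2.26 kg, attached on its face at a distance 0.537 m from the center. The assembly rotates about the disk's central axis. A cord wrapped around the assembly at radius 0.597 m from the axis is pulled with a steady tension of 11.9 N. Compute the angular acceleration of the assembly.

α ≈ 3.44 rad/s²

I_disk = ½MR² = ½(4.28)(0.597)² = 0.7627 kg·m².
I_blocks = 2·m·r² = 2(2.26)(0.537)² = 1.303 kg·m².
Total I = 2.066 kg·m².
τ = F r = (11.9)(0.597) = 7.104 N·m.
α = τ/I = 7.104/2.066 = 3.438 rad/s².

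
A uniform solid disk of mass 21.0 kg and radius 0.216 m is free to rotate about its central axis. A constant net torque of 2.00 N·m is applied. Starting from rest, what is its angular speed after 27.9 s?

ω ≈ 114 rad/s

I = ½MR² = (1/2)(21.0)(0.216)² = 0.4899 kg·m².
α = τ/I = 2.00/0.4899 = 4.083 rad/s².
ω = ω₀ + αt = 0 + (4.083)(27.9) = 113.9 rad/s.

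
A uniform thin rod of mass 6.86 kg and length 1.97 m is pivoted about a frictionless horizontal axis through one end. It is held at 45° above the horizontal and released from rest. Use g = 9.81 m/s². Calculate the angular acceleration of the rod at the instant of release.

About the pivot, I = (1/3)ML² = (1/3)(6.86)(1.97)² = 8.874 kg·m².
The weight acts at the center, a distance L/2 = 0.9850 m from the pivot; τ = Mg(L/2) cos 45° = 46.87 N·m.
α = τ/I = 46.87/8.874 = 5.282 rad/s².

α ≈ 5.28 rad/s²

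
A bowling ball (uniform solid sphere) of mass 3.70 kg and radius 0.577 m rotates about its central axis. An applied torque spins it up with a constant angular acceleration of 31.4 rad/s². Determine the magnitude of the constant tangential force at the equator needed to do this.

I = (2/5)MR² = (2/5)(3.70)(0.577)² = 0.4927 kg·m².
The required torque is τ = Iα = (0.4927)(31.40) = 15.47 N·m.
A tangential force at the equator gives τ = FR, so F = τ/R = 15.47/0.577 = 26.81 N.

F ≈ 26.8 N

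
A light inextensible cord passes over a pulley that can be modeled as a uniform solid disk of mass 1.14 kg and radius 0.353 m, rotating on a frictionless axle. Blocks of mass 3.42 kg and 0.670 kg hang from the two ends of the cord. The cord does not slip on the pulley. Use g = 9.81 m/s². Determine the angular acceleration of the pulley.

I = ½MR² = (1/2)(1.14)(0.353)² = 0.07103 kg·m².
Heavier block: m₁g − T₁ = m₁a. Lighter block: T₂ − m₂g = m₂a.
Pulley: (T₁ − T₂)R = Iα = I(a/R), so T₁ − T₂ = (I/R²)a = (1/2)M_p a = 0.5700·a.
Adding the three: (m₁ − m₂)g = (m₁ + m₂ + 0.5700)a, so a = (3.42 − 0.670)(9.81)/(3.42 + 0.670 + 0.5700) = 5.789 m/s².
α = a/R = 5.789/0.353 = 16.40 rad/s².

α ≈ 16.4 rad/s²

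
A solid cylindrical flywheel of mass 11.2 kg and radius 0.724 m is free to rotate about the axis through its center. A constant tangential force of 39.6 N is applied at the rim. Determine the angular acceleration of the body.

α ≈ 9.77 rad/s²

I = ½MR² = (1/2)(11.2)(0.724)² = 2.935 kg·m².
τ = F R = (39.6)(0.724) = 28.67 N·m.
From τ = Iα: α = 28.67/2.935 = 9.767 rad/s².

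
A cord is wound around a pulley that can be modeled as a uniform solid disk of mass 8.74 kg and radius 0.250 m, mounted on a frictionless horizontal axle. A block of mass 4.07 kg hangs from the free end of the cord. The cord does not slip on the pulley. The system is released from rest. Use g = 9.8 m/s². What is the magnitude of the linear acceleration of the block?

I = ½MR² = (1/2)(8.74)(0.250)² = 0.2731 kg·m².
Block: mg − T = ma. Pulley: TR = Iα. No-slip: a = αR, so T = (I/R²)a = 4.370·a.
Then mg = (m + 4.370)a, so a = (4.07)(9.8)/(4.07 + 4.370) = 4.726 m/s².

a ≈ 4.73 m/s²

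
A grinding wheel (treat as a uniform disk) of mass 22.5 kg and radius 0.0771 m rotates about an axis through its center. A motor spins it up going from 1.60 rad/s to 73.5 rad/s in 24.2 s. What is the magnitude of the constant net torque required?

τ ≈ 0.199 N·m

I = ½MR² = (1/2)(22.5)(0.0771)² = 0.06687 kg·m².
α = Δω/Δt = (73.5 − 1.60)/24.2 = 2.971 rad/s².
τ = Iα = (0.06687)(2.971) = 0.1987 N·m.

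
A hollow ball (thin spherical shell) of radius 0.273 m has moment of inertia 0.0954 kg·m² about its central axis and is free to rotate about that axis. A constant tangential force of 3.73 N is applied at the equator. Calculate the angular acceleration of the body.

α ≈ 10.7 rad/s²

τ = F R = (3.73)(0.273) = 1.018 N·m.
From τ = Iα: α = 1.018/0.09540 = 10.67 rad/s².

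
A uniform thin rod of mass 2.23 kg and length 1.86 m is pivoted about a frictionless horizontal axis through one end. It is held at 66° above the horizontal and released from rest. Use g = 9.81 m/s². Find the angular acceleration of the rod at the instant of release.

About the pivot, I = (1/3)ML² = (1/3)(2.23)(1.86)² = 2.572 kg·m².
The weight acts at the center, a distance L/2 = 0.9300 m from the pivot; τ = Mg(L/2) cos 66° = 8.275 N·m.
α = τ/I = 8.275/2.572 = 3.218 rad/s².

α ≈ 3.22 rad/s²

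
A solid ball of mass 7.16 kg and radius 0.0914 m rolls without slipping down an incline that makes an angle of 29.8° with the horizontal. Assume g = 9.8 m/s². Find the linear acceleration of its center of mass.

Translation along the incline: Mg sinθ − f = Ma.
Rotation about the center: fR = Iα with I = (2/5)MR². No-slip gives a = αR, so f = (I/R²)a = (2/5)M a.
Substituting: Mg sinθ = (1 + 0.4000)Ma, so a = g sinθ/(1 + 0.4000) = (9.8) sin 29.8° / 1.400 = 3.479 m/s².

a ≈ 3.48 m/s²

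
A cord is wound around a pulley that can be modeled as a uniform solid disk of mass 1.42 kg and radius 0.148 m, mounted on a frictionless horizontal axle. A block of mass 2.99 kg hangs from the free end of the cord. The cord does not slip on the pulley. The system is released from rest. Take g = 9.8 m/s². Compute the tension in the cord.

T ≈ 5.62 N

I = ½MR² = (1/2)(1.42)(0.148)² = 0.01555 kg·m².
Block: mg − T = ma. Pulley: TR = Iα. No-slip: a = αR, so T = (I/R²)a = 0.7100·a.
Then mg = (m + 0.7100)a, so a = (2.99)(9.8)/(2.99 + 0.7100) = 7.919 m/s².
T = 0.7100·a = 5.623 N.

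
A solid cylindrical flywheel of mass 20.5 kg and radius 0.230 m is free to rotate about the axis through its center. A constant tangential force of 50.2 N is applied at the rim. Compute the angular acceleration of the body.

I = ½MR² = (1/2)(20.5)(0.230)² = 0.5422 kg·m².
τ = F R = (50.2)(0.230) = 11.55 N·m.
From τ = Iα: α = 11.55/0.5422 = 21.29 rad/s².

α ≈ 21.3 rad/s²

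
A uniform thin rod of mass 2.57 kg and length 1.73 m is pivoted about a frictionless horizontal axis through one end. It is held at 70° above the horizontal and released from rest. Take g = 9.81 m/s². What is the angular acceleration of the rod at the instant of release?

α ≈ 2.91 rad/s²

About the pivot, I = (1/3)ML² = (1/3)(2.57)(1.73)² = 2.564 kg·m².
The weight acts at the center, a distance L/2 = 0.8650 m from the pivot; τ = Mg(L/2) cos 70° = 7.459 N·m.
α = τ/I = 7.459/2.564 = 2.909 rad/s².
(Equivalently α = (3g/(2L)) cos 70° = 2.909 rad/s².)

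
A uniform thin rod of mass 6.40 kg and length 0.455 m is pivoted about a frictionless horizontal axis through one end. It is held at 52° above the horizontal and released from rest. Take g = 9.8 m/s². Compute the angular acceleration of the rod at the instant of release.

About the pivot, I = (1/3)ML² = (1/3)(6.40)(0.455)² = 0.4417 kg·m².
The weight acts at the center, a distance L/2 = 0.2275 m from the pivot; τ = Mg(L/2) cos 52° = 8.785 N·m.
α = τ/I = 8.785/0.4417 = 19.89 rad/s².

α ≈ 19.9 rad/s²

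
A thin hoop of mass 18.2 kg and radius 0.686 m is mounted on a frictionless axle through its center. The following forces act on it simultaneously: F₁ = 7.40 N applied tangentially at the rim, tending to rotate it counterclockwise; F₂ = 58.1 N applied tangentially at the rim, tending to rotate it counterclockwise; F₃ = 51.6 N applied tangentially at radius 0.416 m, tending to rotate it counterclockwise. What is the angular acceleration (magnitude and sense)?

I = MR² = (18.2)(0.686)² = 8.565 kg·m².
Taking counterclockwise as positive: τ₁ = +(7.40)(0.686) = +5.076 N·m; τ₂ = +(58.1)(0.686) = +39.86 N·m; τ₃ = +(51.6)(0.416) = +21.47 N·m.
Net torque τ = 66.40 N·m.
α = τ/I = 66.40/8.565 = 7.752 rad/s².

α ≈ 7.75 rad/s², counterclockwise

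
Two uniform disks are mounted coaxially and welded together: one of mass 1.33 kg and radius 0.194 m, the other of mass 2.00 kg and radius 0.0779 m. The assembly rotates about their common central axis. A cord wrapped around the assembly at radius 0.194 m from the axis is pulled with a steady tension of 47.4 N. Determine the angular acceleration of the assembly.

I = ½M₁R₁² + ½M₂R₂² = ½(1.33)(0.194)² + ½(2.00)(0.0779)² = 0.03110 kg·m².
τ = F r = (47.4)(0.194) = 9.196 N·m.
α = τ/I = 9.196/0.03110 = 295.7 rad/s².

α ≈ 296 rad/s²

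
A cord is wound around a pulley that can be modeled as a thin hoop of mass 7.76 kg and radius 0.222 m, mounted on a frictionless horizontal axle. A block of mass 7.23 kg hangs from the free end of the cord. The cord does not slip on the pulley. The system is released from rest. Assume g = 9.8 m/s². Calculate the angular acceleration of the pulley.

I = MR² = (7.76)(0.222)² = 0.3824 kg·m².
Block: mg − T = ma. Pulley: TR = Iα. No-slip: a = αR, so T = (I/R²)a = 7.760·a.
Then mg = (m + 7.760)a, so a = (7.23)(9.8)/(7.23 + 7.760) = 4.727 m/s².
α = a/R = 4.727/0.222 = 21.29 rad/s².

α ≈ 21.3 rad/s²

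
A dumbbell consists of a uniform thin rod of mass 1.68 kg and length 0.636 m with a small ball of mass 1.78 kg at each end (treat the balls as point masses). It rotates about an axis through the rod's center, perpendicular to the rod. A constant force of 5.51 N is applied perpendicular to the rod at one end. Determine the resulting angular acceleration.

α ≈ 4.21 rad/s²

I_rod = (1/12)ML² = (1/12)(1.68)(0.636)² = 0.05663 kg·m².
I_balls = 2·m·(L/2)² = 2(1.78)(0.3180)² = 0.3600 kg·m².
Total I = 0.4166 kg·m².
τ = F·(L/2) = (5.51)(0.318) = 1.752 N·m.
α = τ/I = 1.752/0.4166 = 4.206 rad/s².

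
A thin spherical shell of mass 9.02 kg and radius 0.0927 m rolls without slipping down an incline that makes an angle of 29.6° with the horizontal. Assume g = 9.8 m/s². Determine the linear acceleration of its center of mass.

a ≈ 2.90 m/s²

Translation along the incline: Mg sinθ − f = Ma.
Rotation about the center: fR = Iα with I = (2/3)MR². No-slip gives a = αR, so f = (I/R²)a = (2/3)M a.
Substituting: Mg sinθ = (1 + 0.6667)Ma, so a = g sinθ/(1 + 0.6667) = (9.8) sin 29.6° / 1.667 = 2.904 m/s².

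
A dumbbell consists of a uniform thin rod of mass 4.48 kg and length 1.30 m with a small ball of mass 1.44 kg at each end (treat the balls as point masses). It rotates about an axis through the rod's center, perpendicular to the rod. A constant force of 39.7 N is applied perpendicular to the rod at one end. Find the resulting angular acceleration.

I_rod = (1/12)ML² = (1/12)(4.48)(1.30)² = 0.6309 kg·m².
I_balls = 2·m·(L/2)² = 2(1.44)(0.6500)² = 1.217 kg·m².
Total I = 1.848 kg·m².
τ = F·(L/2) = (39.7)(0.650) = 25.81 N·m.
α = τ/I = 25.81/1.848 = 13.97 rad/s².

α ≈ 14.0 rad/s²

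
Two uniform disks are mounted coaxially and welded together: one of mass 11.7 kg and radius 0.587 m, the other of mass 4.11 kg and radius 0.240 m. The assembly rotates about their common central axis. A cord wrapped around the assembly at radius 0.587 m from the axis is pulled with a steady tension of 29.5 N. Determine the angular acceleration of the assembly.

α ≈ 8.11 rad/s²

I = ½M₁R₁² + ½M₂R₂² = ½(11.7)(0.587)² + ½(4.11)(0.240)² = 2.134 kg·m².
τ = F r = (29.5)(0.587) = 17.32 N·m.
α = τ/I = 17.32/2.134 = 8.114 rad/s².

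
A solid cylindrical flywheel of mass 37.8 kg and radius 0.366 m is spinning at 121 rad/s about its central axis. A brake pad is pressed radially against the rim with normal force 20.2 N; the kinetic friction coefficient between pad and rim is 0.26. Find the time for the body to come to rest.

I = ½MR² = (1/2)(37.8)(0.366)² = 2.532 kg·m².
Friction force f = μN = (0.26)(20.2) = 5.252 N at the rim; torque magnitude τ = fR = 1.922 N·m, opposing ω.
|α| = τ/I = 1.922/2.532 = 0.7592 rad/s² (deceleration).
0 = ω₀ − |α|t ⇒ t = ω₀/|α| = 121/0.7592 = 159.4 s.

t ≈ 159 s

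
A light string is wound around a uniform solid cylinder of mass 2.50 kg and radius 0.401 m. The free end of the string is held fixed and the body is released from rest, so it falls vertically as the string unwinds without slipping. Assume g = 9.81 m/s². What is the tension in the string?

T ≈ 8.18 N

Translation: Mg − T = Ma. Rotation about the center: TR = Iα with I = ½MR².
With a = αR: T = (I/R²)a = (1/2)M a, so Mg = (1 + 0.5000)Ma.
a = g/(1 + 0.5000) = 9.81/1.500 = 6.540 m/s².
T = 0.5000·M·a = (0.5000)(2.50)(6.540) = 8.175 N.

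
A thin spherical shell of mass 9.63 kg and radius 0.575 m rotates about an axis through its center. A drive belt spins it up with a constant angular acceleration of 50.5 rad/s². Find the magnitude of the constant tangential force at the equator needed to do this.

I = (2/3)MR² = (2/3)(9.63)(0.575)² = 2.123 kg·m².
The required torque is τ = Iα = (2.123)(50.50) = 107.2 N·m.
A tangential force at the equator gives τ = FR, so F = τ/R = 107.2/0.575 = 186.4 N.

F ≈ 186 N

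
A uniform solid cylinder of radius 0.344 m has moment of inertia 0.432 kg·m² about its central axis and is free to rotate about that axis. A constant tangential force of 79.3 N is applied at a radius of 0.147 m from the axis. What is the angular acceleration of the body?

α ≈ 27.0 rad/s²

τ = F·r = (79.3)(0.147) = 11.66 N·m.
Newton's second law for rotation, τ = Iα, gives α = τ/I = 11.66/0.4320 = 26.98 rad/s².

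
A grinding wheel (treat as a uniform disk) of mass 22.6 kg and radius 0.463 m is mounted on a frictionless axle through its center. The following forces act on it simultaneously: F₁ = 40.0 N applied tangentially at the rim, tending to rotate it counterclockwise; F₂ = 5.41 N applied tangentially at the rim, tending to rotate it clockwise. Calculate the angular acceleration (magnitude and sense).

α ≈ 6.61 rad/s², counterclockwise

I = ½MR² = (1/2)(22.6)(0.463)² = 2.422 kg·m².
Taking counterclockwise as positive: τ₁ = +(40.0)(0.463) = +18.52 N·m; τ₂ = −(5.41)(0.463) = −2.505 N·m.
Net torque τ = 16.02 N·m.
α = τ/I = 16.02/2.422 = 6.611 rad/s².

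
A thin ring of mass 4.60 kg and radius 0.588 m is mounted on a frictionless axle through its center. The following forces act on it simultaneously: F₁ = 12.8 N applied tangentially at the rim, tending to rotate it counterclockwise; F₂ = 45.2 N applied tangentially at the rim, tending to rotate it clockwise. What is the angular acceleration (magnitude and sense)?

I = MR² = (4.60)(0.588)² = 1.590 kg·m².
Taking counterclockwise as positive: τ₁ = +(12.8)(0.588) = +7.526 N·m; τ₂ = −(45.2)(0.588) = −26.58 N·m.
Net torque τ = -19.05 N·m.
α = τ/I = -19.05/1.590 = -11.98 rad/s².

α ≈ 12.0 rad/s², clockwise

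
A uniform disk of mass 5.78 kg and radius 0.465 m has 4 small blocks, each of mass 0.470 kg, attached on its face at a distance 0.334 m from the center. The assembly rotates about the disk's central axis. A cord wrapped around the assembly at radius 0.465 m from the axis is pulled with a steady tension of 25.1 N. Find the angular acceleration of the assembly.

I_disk = ½MR² = ½(5.78)(0.465)² = 0.6249 kg·m².
I_blocks = 4·m·r² = 4(0.470)(0.334)² = 0.2097 kg·m².
Total I = 0.8346 kg·m².
τ = F r = (25.1)(0.465) = 11.67 N·m.
α = τ/I = 11.67/0.8346 = 13.98 rad/s².

α ≈ 14.0 rad/s²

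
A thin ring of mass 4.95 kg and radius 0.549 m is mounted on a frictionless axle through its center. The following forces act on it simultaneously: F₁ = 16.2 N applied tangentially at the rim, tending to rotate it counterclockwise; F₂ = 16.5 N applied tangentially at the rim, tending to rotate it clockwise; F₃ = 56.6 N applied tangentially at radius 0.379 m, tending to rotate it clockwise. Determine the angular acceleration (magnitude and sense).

I = MR² = (4.95)(0.549)² = 1.492 kg·m².
Taking counterclockwise as positive: τ₁ = +(16.2)(0.549) = +8.894 N·m; τ₂ = −(16.5)(0.549) = −9.059 N·m; τ₃ = −(56.6)(0.379) = −21.45 N·m.
Net torque τ = -21.62 N·m.
α = τ/I = -21.62/1.492 = -14.49 rad/s².

α ≈ 14.5 rad/s², clockwise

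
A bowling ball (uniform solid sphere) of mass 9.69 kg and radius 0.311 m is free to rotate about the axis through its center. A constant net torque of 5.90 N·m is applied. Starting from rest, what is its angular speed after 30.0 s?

ω ≈ 472 rad/s

I = (2/5)MR² = (2/5)(9.69)(0.311)² = 0.3749 kg·m².
α = τ/I = 5.90/0.3749 = 15.74 rad/s².
ω = ω₀ + αt = 0 + (15.74)(30.0) = 472.1 rad/s.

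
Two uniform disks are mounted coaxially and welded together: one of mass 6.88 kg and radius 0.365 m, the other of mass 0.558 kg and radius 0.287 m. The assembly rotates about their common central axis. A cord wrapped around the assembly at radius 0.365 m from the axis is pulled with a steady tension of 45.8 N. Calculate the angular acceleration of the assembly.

α ≈ 34.7 rad/s²

I = ½M₁R₁² + ½M₂R₂² = ½(6.88)(0.365)² + ½(0.558)(0.287)² = 0.4813 kg·m².
τ = F r = (45.8)(0.365) = 16.72 N·m.
α = τ/I = 16.72/0.4813 = 34.73 rad/s².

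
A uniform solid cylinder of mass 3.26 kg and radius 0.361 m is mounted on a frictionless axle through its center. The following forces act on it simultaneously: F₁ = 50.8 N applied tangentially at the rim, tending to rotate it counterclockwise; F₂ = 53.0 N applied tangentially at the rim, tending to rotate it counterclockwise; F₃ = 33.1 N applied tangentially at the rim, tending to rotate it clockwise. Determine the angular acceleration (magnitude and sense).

α ≈ 120 rad/s², counterclockwise

I = ½MR² = (1/2)(3.26)(0.361)² = 0.2124 kg·m².
Taking counterclockwise as positive: τ₁ = +(50.8)(0.361) = +18.34 N·m; τ₂ = +(53.0)(0.361) = +19.13 N·m; τ₃ = −(33.1)(0.361) = −11.95 N·m.
Net torque τ = 25.52 N·m.
α = τ/I = 25.52/0.2124 = 120.2 rad/s².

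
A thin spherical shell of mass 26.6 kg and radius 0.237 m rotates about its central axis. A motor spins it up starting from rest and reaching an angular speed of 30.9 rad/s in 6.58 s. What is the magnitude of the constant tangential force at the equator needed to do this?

F ≈ 19.7 N

I = (2/3)MR² = (2/3)(26.6)(0.237)² = 0.9961 kg·m².
α = Δω/Δt = (30.9 − 0)/6.58 = 4.696 rad/s².
The required torque is τ = Iα = (0.9961)(4.696) = 4.678 N·m.
A tangential force at the equator gives τ = FR, so F = τ/R = 4.678/0.237 = 19.74 N.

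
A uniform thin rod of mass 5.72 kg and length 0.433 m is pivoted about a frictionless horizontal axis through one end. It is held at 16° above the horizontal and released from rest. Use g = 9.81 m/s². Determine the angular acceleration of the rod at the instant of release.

About the pivot, I = (1/3)ML² = (1/3)(5.72)(0.433)² = 0.3575 kg·m².
The weight acts at the center, a distance L/2 = 0.2165 m from the pivot; τ = Mg(L/2) cos 16° = 11.68 N·m.
α = τ/I = 11.68/0.3575 = 32.67 rad/s².

α ≈ 32.7 rad/s²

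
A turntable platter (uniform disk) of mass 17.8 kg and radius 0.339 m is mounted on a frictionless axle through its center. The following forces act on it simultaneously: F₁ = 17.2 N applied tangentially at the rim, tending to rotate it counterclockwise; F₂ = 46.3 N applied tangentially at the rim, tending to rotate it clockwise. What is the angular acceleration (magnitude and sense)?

α ≈ 9.65 rad/s², clockwise

I = ½MR² = (1/2)(17.8)(0.339)² = 1.023 kg·m².
Taking counterclockwise as positive: τ₁ = +(17.2)(0.339) = +5.831 N·m; τ₂ = −(46.3)(0.339) = −15.70 N·m.
Net torque τ = -9.865 N·m.
α = τ/I = -9.865/1.023 = -9.645 rad/s².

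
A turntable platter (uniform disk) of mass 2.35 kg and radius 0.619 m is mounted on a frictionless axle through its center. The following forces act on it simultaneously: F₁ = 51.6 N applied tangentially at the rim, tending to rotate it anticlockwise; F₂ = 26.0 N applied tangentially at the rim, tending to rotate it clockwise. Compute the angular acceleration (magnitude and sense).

α ≈ 35.2 rad/s², anticlockwise

I = ½MR² = (1/2)(2.35)(0.619)² = 0.4502 kg·m².
Taking anticlockwise as positive: τ₁ = +(51.6)(0.619) = +31.94 N·m; τ₂ = −(26.0)(0.619) = −16.09 N·m.
Net torque τ = 15.85 N·m.
α = τ/I = 15.85/0.4502 = 35.20 rad/s².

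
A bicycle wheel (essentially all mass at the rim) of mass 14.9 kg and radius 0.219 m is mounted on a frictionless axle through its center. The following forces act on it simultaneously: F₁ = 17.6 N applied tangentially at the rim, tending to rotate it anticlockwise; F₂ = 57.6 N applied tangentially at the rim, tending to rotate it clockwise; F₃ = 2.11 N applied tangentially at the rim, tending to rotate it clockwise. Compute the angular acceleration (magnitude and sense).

I = MR² = (14.9)(0.219)² = 0.7146 kg·m².
Taking anticlockwise as positive: τ₁ = +(17.6)(0.219) = +3.854 N·m; τ₂ = −(57.6)(0.219) = −12.61 N·m; τ₃ = −(2.11)(0.219) = −0.4621 N·m.
Net torque τ = -9.222 N·m.
α = τ/I = -9.222/0.7146 = -12.90 rad/s².

α ≈ 12.9 rad/s², clockwise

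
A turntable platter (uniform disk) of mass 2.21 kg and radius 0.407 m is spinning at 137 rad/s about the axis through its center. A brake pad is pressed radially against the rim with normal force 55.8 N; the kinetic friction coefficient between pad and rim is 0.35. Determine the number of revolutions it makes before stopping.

≈ 34.4 revolutions

I = ½MR² = (1/2)(2.21)(0.407)² = 0.1830 kg·m².
Friction force f = μN = (0.35)(55.8) = 19.53 N at the rim; torque magnitude τ = fR = 7.949 N·m, opposing ω.
|α| = τ/I = 7.949/0.1830 = 43.43 rad/s² (deceleration).
ω² = ω₀² − 2|α|θ with ω = 0 ⇒ θ = ω₀²/(2|α|) = 216.1 rad = 34.39 rev.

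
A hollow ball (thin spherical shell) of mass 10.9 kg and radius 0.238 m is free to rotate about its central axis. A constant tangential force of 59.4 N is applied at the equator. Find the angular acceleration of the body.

I = (2/3)MR² = (2/3)(10.9)(0.238)² = 0.4116 kg·m².
τ = F R = (59.4)(0.238) = 14.14 N·m.
Newton's second law for rotation, τ = Iα, gives α = τ/I = 14.14/0.4116 = 34.35 rad/s².

α ≈ 34.3 rad/s²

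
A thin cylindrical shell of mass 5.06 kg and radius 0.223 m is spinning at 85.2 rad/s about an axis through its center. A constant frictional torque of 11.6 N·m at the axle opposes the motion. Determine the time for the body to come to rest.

I = MR² = (5.06)(0.223)² = 0.2516 kg·m².
The net torque has magnitude 11.6 N·m, opposing ω.
|α| = τ/I = 11.60/0.2516 = 46.10 rad/s² (deceleration).
0 = ω₀ − |α|t ⇒ t = ω₀/|α| = 85.2/46.10 = 1.848 s.

t ≈ 1.85 s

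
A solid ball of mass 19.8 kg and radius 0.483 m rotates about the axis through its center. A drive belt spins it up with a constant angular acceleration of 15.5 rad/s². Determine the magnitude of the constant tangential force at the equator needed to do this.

I = (2/5)MR² = (2/5)(19.8)(0.483)² = 1.848 kg·m².
The required torque is τ = Iα = (1.848)(15.50) = 28.64 N·m.
A tangential force at the equator gives τ = FR, so F = τ/R = 28.64/0.483 = 59.29 N.

F ≈ 59.3 N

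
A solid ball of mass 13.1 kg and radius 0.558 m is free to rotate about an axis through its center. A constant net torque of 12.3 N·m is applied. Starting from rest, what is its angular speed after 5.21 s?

ω ≈ 39.3 rad/s

I = (2/5)MR² = (2/5)(13.1)(0.558)² = 1.632 kg·m².
α = τ/I = 12.3/1.632 = 7.539 rad/s².
ω = ω₀ + αt = 0 + (7.539)(5.21) = 39.28 rad/s.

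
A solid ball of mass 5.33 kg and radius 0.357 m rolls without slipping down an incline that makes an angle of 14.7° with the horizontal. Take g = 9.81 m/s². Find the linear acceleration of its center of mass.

Translation along the incline: Mg sinθ − f = Ma.
Rotation about the center: fR = Iα with I = (2/5)MR². No-slip gives a = αR, so f = (I/R²)a = (2/5)M a.
Substituting: Mg sinθ = (1 + 0.4000)Ma, so a = g sinθ/(1 + 0.4000) = (9.81) sin 14.7° / 1.400 = 1.778 m/s².

a ≈ 1.78 m/s²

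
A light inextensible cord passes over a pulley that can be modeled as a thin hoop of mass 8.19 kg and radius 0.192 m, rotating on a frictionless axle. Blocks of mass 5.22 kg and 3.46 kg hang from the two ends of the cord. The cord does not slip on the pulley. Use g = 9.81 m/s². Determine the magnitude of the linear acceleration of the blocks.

a ≈ 1.02 m/s²

I = MR² = (8.19)(0.192)² = 0.3019 kg·m².
Heavier block: m₁g − T₁ = m₁a. Lighter block: T₂ − m₂g = m₂a.
Pulley: (T₁ − T₂)R = Iα = I(a/R), so T₁ − T₂ = (I/R²)a = 1·M_p a = 8.190·a.
Adding the three: (m₁ − m₂)g = (m₁ + m₂ + 8.190)a, so a = (5.22 − 3.46)(9.81)/(5.22 + 3.46 + 8.190) = 1.023 m/s².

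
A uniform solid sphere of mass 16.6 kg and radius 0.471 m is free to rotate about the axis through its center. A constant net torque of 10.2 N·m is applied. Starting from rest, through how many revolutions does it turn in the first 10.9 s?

≈ 65.5 revolutions

I = (2/5)MR² = (2/5)(16.6)(0.471)² = 1.473 kg·m².
α = τ/I = 10.2/1.473 = 6.925 rad/s².
θ = ½αt² = ½(6.925)(10.9)² = 411.4 rad.
Revolutions = θ/(2π) = 65.47.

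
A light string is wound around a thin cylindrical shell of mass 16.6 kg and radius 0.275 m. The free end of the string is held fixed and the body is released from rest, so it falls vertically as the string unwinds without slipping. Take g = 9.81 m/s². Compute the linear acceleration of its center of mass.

a ≈ 4.91 m/s²

Translation: Mg − T = Ma. Rotation about the center: TR = Iα with I = MR².
With a = αR: T = (I/R²)a = M a, so Mg = (1 + 1.000)Ma.
a = g/(1 + 1.000) = 9.81/2.000 = 4.905 m/s².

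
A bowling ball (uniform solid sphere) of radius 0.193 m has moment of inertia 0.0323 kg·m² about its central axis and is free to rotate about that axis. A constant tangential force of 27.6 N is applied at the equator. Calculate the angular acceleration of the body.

α ≈ 165 rad/s²

τ = F R = (27.6)(0.193) = 5.327 N·m.
From τ = Iα: α = 5.327/0.03230 = 164.9 rad/s².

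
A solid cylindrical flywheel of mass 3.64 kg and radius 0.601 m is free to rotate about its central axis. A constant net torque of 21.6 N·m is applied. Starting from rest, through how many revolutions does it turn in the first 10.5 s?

I = ½MR² = (1/2)(3.64)(0.601)² = 0.6574 kg·m².
α = τ/I = 21.6/0.6574 = 32.86 rad/s².
θ = ½αt² = ½(32.86)(10.5)² = 1811 rad.
Revolutions = θ/(2π) = 288.3.

≈ 288 revolutions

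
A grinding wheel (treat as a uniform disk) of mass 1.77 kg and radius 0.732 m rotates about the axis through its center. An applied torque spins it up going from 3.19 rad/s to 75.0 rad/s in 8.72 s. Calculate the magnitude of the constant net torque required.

I = ½MR² = (1/2)(1.77)(0.732)² = 0.4742 kg·m².
α = Δω/Δt = (75.0 − 3.19)/8.72 = 8.235 rad/s².
τ = Iα = (0.4742)(8.235) = 3.905 N·m.

τ ≈ 3.91 N·m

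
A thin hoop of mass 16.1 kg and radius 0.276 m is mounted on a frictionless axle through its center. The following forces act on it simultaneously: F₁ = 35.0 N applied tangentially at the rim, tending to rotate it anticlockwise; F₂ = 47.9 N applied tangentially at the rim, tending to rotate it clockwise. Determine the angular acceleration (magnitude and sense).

I = MR² = (16.1)(0.276)² = 1.226 kg·m².
Taking anticlockwise as positive: τ₁ = +(35.0)(0.276) = +9.660 N·m; τ₂ = −(47.9)(0.276) = −13.22 N·m.
Net torque τ = -3.560 N·m.
α = τ/I = -3.560/1.226 = -2.903 rad/s².

α ≈ 2.90 rad/s², clockwise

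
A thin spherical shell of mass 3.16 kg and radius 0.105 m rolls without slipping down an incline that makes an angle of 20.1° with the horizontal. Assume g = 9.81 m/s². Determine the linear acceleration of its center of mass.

a ≈ 2.02 m/s²

Translation along the incline: Mg sinθ − f = Ma.
Rotation about the center: fR = Iα with I = (2/3)MR². No-slip gives a = αR, so f = (I/R²)a = (2/3)M a.
Substituting: Mg sinθ = (1 + 0.6667)Ma, so a = g sinθ/(1 + 0.6667) = (9.81) sin 20.1° / 1.667 = 2.023 m/s².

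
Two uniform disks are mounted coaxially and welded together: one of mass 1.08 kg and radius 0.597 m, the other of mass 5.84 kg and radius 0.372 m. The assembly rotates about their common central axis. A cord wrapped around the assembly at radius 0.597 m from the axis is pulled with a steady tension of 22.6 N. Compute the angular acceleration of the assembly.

α ≈ 22.6 rad/s²

I = ½M₁R₁² + ½M₂R₂² = ½(1.08)(0.597)² + ½(5.84)(0.372)² = 0.5965 kg·m².
τ = F r = (22.6)(0.597) = 13.49 N·m.
α = τ/I = 13.49/0.5965 = 22.62 rad/s².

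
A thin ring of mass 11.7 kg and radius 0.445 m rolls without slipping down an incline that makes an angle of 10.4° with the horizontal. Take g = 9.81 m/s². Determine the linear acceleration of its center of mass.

Translation along the incline: Mg sinθ − f = Ma.
Rotation about the center: fR = Iα with I = MR². No-slip gives a = αR, so f = (I/R²)a = M a.
Substituting: Mg sinθ = (1 + 1.000)Ma, so a = g sinθ/(1 + 1.000) = (9.81) sin 10.4° / 2.000 = 0.8854 m/s².

a ≈ 0.885 m/s²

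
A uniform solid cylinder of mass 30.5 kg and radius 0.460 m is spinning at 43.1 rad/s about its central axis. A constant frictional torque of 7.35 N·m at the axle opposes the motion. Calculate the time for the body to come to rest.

I = ½MR² = (1/2)(30.5)(0.460)² = 3.227 kg·m².
The net torque has magnitude 7.35 N·m, opposing ω.
|α| = τ/I = 7.350/3.227 = 2.278 rad/s² (deceleration).
0 = ω₀ − |α|t ⇒ t = ω₀/|α| = 43.1/2.278 = 18.92 s.

t ≈ 18.9 s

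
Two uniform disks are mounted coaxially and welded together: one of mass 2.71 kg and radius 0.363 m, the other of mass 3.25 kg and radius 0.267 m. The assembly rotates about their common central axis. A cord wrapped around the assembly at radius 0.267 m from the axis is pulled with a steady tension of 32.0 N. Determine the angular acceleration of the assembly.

α ≈ 29.0 rad/s²

I = ½M₁R₁² + ½M₂R₂² = ½(2.71)(0.363)² + ½(3.25)(0.267)² = 0.2944 kg·m².
τ = F r = (32.0)(0.267) = 8.544 N·m.
α = τ/I = 8.544/0.2944 = 29.02 rad/s².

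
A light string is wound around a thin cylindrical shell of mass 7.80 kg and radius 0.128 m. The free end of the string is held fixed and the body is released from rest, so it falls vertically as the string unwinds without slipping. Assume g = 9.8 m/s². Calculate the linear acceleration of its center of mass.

Translation: Mg − T = Ma. Rotation about the center: TR = Iα with I = MR².
With a = αR: T = (I/R²)a = M a, so Mg = (1 + 1.000)Ma.
a = g/(1 + 1.000) = 9.8/2.000 = 4.900 m/s².

a ≈ 4.90 m/s²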